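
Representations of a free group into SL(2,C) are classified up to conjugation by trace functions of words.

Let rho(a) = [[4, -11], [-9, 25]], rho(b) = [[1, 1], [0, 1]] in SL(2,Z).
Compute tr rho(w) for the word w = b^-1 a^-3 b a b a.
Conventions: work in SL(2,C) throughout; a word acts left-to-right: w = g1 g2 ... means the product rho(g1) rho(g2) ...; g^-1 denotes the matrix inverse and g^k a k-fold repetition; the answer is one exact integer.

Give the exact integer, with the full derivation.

1360838

rho(b^-1) = [[1, -1], [0, 1]]
... * rho(a^-1) = [[25, 11], [9, 4]]  ->  [[16, 7], [9, 4]]
... * rho(a^-1) = [[25, 11], [9, 4]]  ->  [[463, 204], [261, 115]]
... * rho(a^-1) = [[25, 11], [9, 4]]  ->  [[13411, 5909], [7560, 3331]]
... * rho(b) = [[1, 1], [0, 1]]  ->  [[13411, 19320], [7560, 10891]]
... * rho(a) = [[4, -11], [-9, 25]]  ->  [[-120236, 335479], [-67779, 189115]]
... * rho(b) = [[1, 1], [0, 1]]  ->  [[-120236, 215243], [-67779, 121336]]
... * rho(a) = [[4, -11], [-9, 25]]  ->  [[-2418131, 6703671], [-1363140, 3778969]]
tr = -2418131 + 3778969 = 1360838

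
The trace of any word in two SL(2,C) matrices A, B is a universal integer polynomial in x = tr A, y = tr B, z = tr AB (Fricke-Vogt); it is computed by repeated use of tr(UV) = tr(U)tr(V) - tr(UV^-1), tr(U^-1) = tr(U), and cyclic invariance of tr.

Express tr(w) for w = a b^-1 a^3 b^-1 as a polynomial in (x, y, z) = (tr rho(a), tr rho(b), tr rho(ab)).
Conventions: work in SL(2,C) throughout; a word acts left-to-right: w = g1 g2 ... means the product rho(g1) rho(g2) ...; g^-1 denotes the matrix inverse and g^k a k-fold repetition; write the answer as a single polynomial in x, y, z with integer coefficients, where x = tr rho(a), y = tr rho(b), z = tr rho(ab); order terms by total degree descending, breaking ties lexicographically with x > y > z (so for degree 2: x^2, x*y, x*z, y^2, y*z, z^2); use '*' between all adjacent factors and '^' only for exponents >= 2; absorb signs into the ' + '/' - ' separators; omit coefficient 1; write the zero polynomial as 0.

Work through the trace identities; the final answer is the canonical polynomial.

tr(a^2) = tr(a)*tr(a) - tr(1) = x^2 - 2
tr(a^3) = tr(a)*tr(a^2) - tr(a) = x^3 - 3*x
and tr(a^4) = tr(a)*tr(a^3) - tr(a^2) = x^4 - 4*x^2 + 2
tr(b a^2) = tr(a)*tr(b a) - tr(b) = x*z - y
next, tr(a^2 b a) = tr(a)*tr(b a^2) - tr(b a) = x^2*z - x*y - z
tr(a^4 b) = tr(a)*tr(a^2 b a) - tr(a^2 b) = x^3*z - x^2*y - 2*x*z + y
tr(a^3 b^-1 a) = tr(a^4)*tr(b) - tr(a^4 b) = x^4*y - x^3*z - 3*x^2*y + 2*x*z + y
next, tr(b a b a) = tr(b a)*tr(b a) - tr(1)   [split at repeated b] = z^2 - 2
tr(b a b) = tr(b)*tr(a b) - tr(a) = y*z - x
next, tr(b a b a^2) = tr(a)*tr(b a b a) - tr(b a b) = x*z^2 - y*z - x
tr(a b a^3 b) = tr(a)*tr(b a b a^2) - tr(b a b a) = x^2*z^2 - x*y*z - x^2 - z^2 + 2
tr(a^3 b^-1 a b) = tr(a b a^3)*tr(b) - tr(a b a^3 b) = x^3*y*z - x^2*y^2 - x^2*z^2 - x*y*z + x^2 + y^2 + z^2 - 2
and tr(a b^-1 a^3 b^-1) = tr(a^3 b^-1 a)*tr(b) - tr(a^3 b^-1 a b) = x^4*y^2 - 2*x^3*y*z - 2*x^2*y^2 + x^2*z^2 + 3*x*y*z - x^2 - z^2 + 2

x^4*y^2 - 2*x^3*y*z - 2*x^2*y^2 + x^2*z^2 + 3*x*y*z - x^2 - z^2 + 2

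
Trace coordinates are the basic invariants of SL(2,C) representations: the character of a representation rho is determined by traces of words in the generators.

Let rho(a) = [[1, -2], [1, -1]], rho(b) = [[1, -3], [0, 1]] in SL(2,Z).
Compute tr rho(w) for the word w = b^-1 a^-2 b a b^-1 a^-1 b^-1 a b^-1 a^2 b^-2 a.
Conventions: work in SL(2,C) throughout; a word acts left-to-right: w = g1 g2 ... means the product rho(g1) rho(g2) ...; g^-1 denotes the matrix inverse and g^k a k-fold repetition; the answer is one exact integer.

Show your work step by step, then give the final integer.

rho(b^-1) = [[1, 3], [0, 1]]
... * rho(a^-1) = [[-1, 2], [-1, 1]]  ->  [[-4, 5], [-1, 1]]
... * rho(a^-1) = [[-1, 2], [-1, 1]]  ->  [[-1, -3], [0, -1]]
... * rho(b) = [[1, -3], [0, 1]]  ->  [[-1, 0], [0, -1]]
... * rho(a) = [[1, -2], [1, -1]]  ->  [[-1, 2], [-1, 1]]
... * rho(b^-1) = [[1, 3], [0, 1]]  ->  [[-1, -1], [-1, -2]]
... * rho(a^-1) = [[-1, 2], [-1, 1]]  ->  [[2, -3], [3, -4]]
... * rho(b^-1) = [[1, 3], [0, 1]]  ->  [[2, 3], [3, 5]]
... * rho(a) = [[1, -2], [1, -1]]  ->  [[5, -7], [8, -11]]
... * rho(b^-1) = [[1, 3], [0, 1]]  ->  [[5, 8], [8, 13]]
... * rho(a) = [[1, -2], [1, -1]]  ->  [[13, -18], [21, -29]]
... * rho(a) = [[1, -2], [1, -1]]  ->  [[-5, -8], [-8, -13]]
... * rho(b^-1) = [[1, 3], [0, 1]]  ->  [[-5, -23], [-8, -37]]
... * rho(b^-1) = [[1, 3], [0, 1]]  ->  [[-5, -38], [-8, -61]]
... * rho(a) = [[1, -2], [1, -1]]  ->  [[-43, 48], [-69, 77]]
tr = -43 + 77 = 34

34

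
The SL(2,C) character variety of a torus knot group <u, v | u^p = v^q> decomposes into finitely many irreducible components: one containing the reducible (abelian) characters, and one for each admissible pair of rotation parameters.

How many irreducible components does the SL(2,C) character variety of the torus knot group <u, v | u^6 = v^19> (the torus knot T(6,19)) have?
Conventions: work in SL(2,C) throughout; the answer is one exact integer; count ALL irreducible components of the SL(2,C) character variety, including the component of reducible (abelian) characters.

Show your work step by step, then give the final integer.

46

Gamma = < u, v | u^6 = v^19 > (torus knot T(6,19)); the central element u^6 = v^19 acts as +I or -I in any irreducible SL(2,C) representation.
On an irreducible component, tr(u) is locked at 2*cos(pi*alpha/6) for some alpha in 1..5, and tr(v) at 2*cos(pi*beta/19) for some beta in 1..18.
The two central values (-1)^alpha I and (-1)^beta I must be the same matrix, so alpha and beta share a parity.
Counting: 3 odd alphas x 9 odd betas + 2 even alphas x 9 even betas = 27 + 18 = 45.
Total: 45 irreducible-character components + 1 reducible (abelian) component = 46.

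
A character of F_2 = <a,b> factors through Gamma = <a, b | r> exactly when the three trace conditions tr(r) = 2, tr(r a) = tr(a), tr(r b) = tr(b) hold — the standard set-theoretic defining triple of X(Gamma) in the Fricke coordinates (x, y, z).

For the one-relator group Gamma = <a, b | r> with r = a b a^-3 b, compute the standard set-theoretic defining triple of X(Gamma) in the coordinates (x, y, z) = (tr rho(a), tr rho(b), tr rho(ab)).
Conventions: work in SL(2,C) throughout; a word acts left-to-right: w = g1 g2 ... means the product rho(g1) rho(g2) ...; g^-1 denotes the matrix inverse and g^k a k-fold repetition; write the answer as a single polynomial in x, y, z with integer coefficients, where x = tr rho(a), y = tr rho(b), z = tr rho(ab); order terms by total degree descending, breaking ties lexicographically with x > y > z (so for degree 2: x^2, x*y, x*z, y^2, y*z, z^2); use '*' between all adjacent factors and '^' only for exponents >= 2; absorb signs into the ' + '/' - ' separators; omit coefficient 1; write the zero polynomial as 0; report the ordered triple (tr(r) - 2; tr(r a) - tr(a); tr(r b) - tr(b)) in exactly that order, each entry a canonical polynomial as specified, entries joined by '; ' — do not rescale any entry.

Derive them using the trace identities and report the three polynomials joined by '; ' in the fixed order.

trace(b a b) = trace(b)*trace(a b) - trace(a)   [square of b] = y*z - x
trace(b a b a) = trace(a b)*trace(a b) - trace(1)   [split at a repeated a] = z^2 - 2
trace(b a b a^-1) = trace(b a b)*trace(a) - trace(b a b a)   [inverse elimination on a] = x*y*z - x^2 - z^2 + 2
trace(b a b a^-2) = trace(b a b a^-1)*trace(a) - trace(b a b)   [inverse elimination on a] = x^2*y*z - x^3 - x*z^2 - y*z + 3*x
trace(a b a^-3 b) = trace(b a b a^-2)*trace(a) - trace(b a b a^-1)   [inverse elimination on a] = x^3*y*z - x^4 - x^2*z^2 - 2*x*y*z + 4*x^2 + z^2 - 2
trace(a^2 b) = trace(a)*trace(b a) - trace(b) = x*z - y
trace(a^2) = trace(a)*trace(a) - trace(1) = x^2 - 2
trace(b a^2 b) = trace(b)*trace(a^2 b) - trace(a^2) = x*y*z - x^2 - y^2 + 2
trace(b a^2 b a) = trace(a)*trace(b a b a) - trace(b a b) = x*z^2 - y*z - x
trace(b a^2 b a^-1) = trace(b a^2 b)*trace(a) - trace(b a^2 b a) = x^2*y*z - x^3 - x*y^2 - x*z^2 + y*z + 3*x
trace(b a^2 b a^-2) = trace(b a^2 b a^-1)*trace(a) - trace(b a^2 b) = x^3*y*z - x^4 - x^2*y^2 - x^2*z^2 + 4*x^2 + y^2 - 2
trace(a b a^-3 b a) = trace(b a^2 b a^-2)*trace(a) - trace(b a^2 b a^-1) = x^4*y*z - x^5 - x^3*y^2 - x^3*z^2 - x^2*y*z + 5*x^3 + 2*x*y^2 + x*z^2 - y*z - 5*x
trace(b^2 a b) = trace(b)*trace(a b^2) - trace(a b) = y^2*z - x*y - z
trace(b^2 a b a) = trace(b)*trace(a b a b) - trace(a b a) = y*z^2 - x*z - y
trace(b^2 a b a^-1) = trace(b^2 a b)*trace(a) - trace(b^2 a b a) = x*y^2*z - x^2*y - y*z^2 + y
trace(a^-2 b^2 a b) = trace(b^2 a b a^-1)*trace(a) - trace(b^2 a b) = x^2*y^2*z - x^3*y - x*y*z^2 - y^2*z + 2*x*y + z
trace(a b a^-3 b^2) = trace(a^-2 b^2 a b)*trace(a) - trace(a^-2 b^2 a b a) = x^3*y^2*z - x^4*y - x^2*y*z^2 - 2*x*y^2*z + 3*x^2*y + y*z^2 + x*z - y
assemble the triple (trace(r) - 2; trace(r a) - x; trace(r b) - y)

x^3*y*z - x^4 - x^2*z^2 - 2*x*y*z + 4*x^2 + z^2 - 4; x^4*y*z - x^5 - x^3*y^2 - x^3*z^2 - x^2*y*z + 5*x^3 + 2*x*y^2 + x*z^2 - y*z - 6*x; x^3*y^2*z - x^4*y - x^2*y*z^2 - 2*x*y^2*z + 3*x^2*y + y*z^2 + x*z - 2*y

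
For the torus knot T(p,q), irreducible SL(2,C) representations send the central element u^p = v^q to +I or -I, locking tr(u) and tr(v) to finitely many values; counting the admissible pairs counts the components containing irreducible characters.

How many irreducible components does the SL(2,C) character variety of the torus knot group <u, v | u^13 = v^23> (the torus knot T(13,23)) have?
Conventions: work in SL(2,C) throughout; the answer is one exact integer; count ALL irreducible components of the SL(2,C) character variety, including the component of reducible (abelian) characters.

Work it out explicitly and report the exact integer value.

Gamma = < u, v | u^13 = v^23 > (torus knot T(13,23)); the central element u^13 = v^23 acts as +I or -I in any irreducible SL(2,C) representation.
On an irreducible component, tr(u) is locked at 2*cos(pi*alpha/13) for some alpha in 1..12, and tr(v) at 2*cos(pi*beta/23) for some beta in 1..22.
The two central values (-1)^alpha I and (-1)^beta I must be the same matrix, so alpha and beta share a parity.
Enumerate parity-matched pairs: 6*11 odd-odd plus 6*11 even-even gives 132.
Total: 132 irreducible-character components + 1 reducible (abelian) component = 133.

133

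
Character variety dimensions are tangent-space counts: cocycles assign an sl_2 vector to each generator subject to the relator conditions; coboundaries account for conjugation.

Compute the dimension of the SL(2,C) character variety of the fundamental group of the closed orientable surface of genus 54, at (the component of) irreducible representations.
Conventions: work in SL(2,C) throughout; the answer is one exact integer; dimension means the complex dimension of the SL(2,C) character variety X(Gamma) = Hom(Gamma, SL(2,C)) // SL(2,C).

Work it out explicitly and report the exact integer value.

318

The genus-54 surface group: 2g = 108 generators, one relator prod [a_i, b_i].
A cocycle assigns one sl_2 vector per generator subject to the relator condition d_2(z) = 0: dim of the unconstrained space is 3*2g = 324.
H^2 = coker(d_2) is dual to H^0 = 0 at irreducible rho (Poincare duality), so d_2 is onto: dim Z^1 = 321.
As always at irreducible rho, dim B^1 = 3.
dim X = dim H^1 = 321 - 3 = 318.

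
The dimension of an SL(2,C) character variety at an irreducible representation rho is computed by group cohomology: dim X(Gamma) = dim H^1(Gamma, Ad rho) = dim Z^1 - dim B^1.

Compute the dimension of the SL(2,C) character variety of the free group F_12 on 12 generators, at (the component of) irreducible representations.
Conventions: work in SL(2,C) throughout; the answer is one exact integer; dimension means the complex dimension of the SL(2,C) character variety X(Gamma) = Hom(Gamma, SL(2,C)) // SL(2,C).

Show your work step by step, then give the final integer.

33

The free group F_12: 12 generators, no relators.
So Z^1 = (sl_2)^12 in full: dim Z^1 = 36.
Irreducibility makes the coboundary map sl_2 -> Z^1 injective (trivial centralizer), so dim B^1 = 3.
dim H^1 = 36 - 3 = 33, which is dim X.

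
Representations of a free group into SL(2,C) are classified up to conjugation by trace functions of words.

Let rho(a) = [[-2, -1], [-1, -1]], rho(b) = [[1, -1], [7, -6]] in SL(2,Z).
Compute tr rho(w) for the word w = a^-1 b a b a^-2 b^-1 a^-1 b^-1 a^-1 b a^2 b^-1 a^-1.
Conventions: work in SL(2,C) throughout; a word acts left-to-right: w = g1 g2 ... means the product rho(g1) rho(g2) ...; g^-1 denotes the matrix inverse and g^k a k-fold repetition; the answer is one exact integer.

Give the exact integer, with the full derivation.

426798

rho(a^-1) = [[-1, 1], [1, -2]]
... * rho(b) = [[1, -1], [7, -6]]  ->  [[6, -5], [-13, 11]]
... * rho(a) = [[-2, -1], [-1, -1]]  ->  [[-7, -1], [15, 2]]
... * rho(b) = [[1, -1], [7, -6]]  ->  [[-14, 13], [29, -27]]
... * rho(a^-1) = [[-1, 1], [1, -2]]  ->  [[27, -40], [-56, 83]]
... * rho(a^-1) = [[-1, 1], [1, -2]]  ->  [[-67, 107], [139, -222]]
... * rho(b^-1) = [[-6, 1], [-7, 1]]  ->  [[-347, 40], [720, -83]]
... * rho(a^-1) = [[-1, 1], [1, -2]]  ->  [[387, -427], [-803, 886]]
... * rho(b^-1) = [[-6, 1], [-7, 1]]  ->  [[667, -40], [-1384, 83]]
... * rho(a^-1) = [[-1, 1], [1, -2]]  ->  [[-707, 747], [1467, -1550]]
... * rho(b) = [[1, -1], [7, -6]]  ->  [[4522, -3775], [-9383, 7833]]
... * rho(a) = [[-2, -1], [-1, -1]]  ->  [[-5269, -747], [10933, 1550]]
... * rho(a) = [[-2, -1], [-1, -1]]  ->  [[11285, 6016], [-23416, -12483]]
... * rho(b^-1) = [[-6, 1], [-7, 1]]  ->  [[-109822, 17301], [227877, -35899]]
... * rho(a^-1) = [[-1, 1], [1, -2]]  ->  [[127123, -144424], [-263776, 299675]]
tr = 127123 + 299675 = 426798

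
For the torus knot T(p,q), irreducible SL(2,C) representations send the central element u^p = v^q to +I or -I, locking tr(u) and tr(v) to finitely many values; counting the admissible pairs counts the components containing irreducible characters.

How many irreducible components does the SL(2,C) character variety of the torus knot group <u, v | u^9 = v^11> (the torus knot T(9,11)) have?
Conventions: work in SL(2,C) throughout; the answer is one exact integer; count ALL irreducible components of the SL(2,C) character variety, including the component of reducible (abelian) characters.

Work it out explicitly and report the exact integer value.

In the torus knot group T(9,11), u^9 = v^11 is central, so an irreducible representation sends it to +I or -I (Schur).
On an irreducible component, tr(u) is locked at 2*cos(pi*alpha/9) for some alpha in 1..8, and tr(v) at 2*cos(pi*beta/11) for some beta in 1..10.
Consistency of u^9 = (-1)^alpha I with v^11 = (-1)^beta I forces alpha = beta (mod 2).
count pairs: odd alpha (4 choices) x odd beta (5), plus even alpha (4) x even beta (5): 4*5 + 4*5 = 40.
That is 40 components of irreducible characters, and with the reducible (abelian) component the total is 41.

41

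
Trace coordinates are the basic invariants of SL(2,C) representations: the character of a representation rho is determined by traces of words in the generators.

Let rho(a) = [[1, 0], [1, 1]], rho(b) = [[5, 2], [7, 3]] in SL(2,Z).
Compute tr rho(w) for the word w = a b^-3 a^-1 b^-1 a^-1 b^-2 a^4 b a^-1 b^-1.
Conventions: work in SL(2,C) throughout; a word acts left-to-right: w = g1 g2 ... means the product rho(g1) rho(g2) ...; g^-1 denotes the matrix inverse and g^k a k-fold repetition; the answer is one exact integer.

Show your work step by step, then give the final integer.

4532750

rho(a) = [[1, 0], [1, 1]]
... * rho(b^-1) = [[3, -2], [-7, 5]]  ->  [[3, -2], [-4, 3]]
... * rho(b^-1) = [[3, -2], [-7, 5]]  ->  [[23, -16], [-33, 23]]
... * rho(b^-1) = [[3, -2], [-7, 5]]  ->  [[181, -126], [-260, 181]]
... * rho(a^-1) = [[1, 0], [-1, 1]]  ->  [[307, -126], [-441, 181]]
... * rho(b^-1) = [[3, -2], [-7, 5]]  ->  [[1803, -1244], [-2590, 1787]]
... * rho(a^-1) = [[1, 0], [-1, 1]]  ->  [[3047, -1244], [-4377, 1787]]
... * rho(b^-1) = [[3, -2], [-7, 5]]  ->  [[17849, -12314], [-25640, 17689]]
... * rho(b^-1) = [[3, -2], [-7, 5]]  ->  [[139745, -97268], [-200743, 139725]]
... * rho(a) = [[1, 0], [1, 1]]  ->  [[42477, -97268], [-61018, 139725]]
... * rho(a) = [[1, 0], [1, 1]]  ->  [[-54791, -97268], [78707, 139725]]
... * rho(a) = [[1, 0], [1, 1]]  ->  [[-152059, -97268], [218432, 139725]]
... * rho(a) = [[1, 0], [1, 1]]  ->  [[-249327, -97268], [358157, 139725]]
... * rho(b) = [[5, 2], [7, 3]]  ->  [[-1927511, -790458], [2768860, 1135489]]
... * rho(a^-1) = [[1, 0], [-1, 1]]  ->  [[-1137053, -790458], [1633371, 1135489]]
... * rho(b^-1) = [[3, -2], [-7, 5]]  ->  [[2122047, -1678184], [-3048310, 2410703]]
tr = 2122047 + 2410703 = 4532750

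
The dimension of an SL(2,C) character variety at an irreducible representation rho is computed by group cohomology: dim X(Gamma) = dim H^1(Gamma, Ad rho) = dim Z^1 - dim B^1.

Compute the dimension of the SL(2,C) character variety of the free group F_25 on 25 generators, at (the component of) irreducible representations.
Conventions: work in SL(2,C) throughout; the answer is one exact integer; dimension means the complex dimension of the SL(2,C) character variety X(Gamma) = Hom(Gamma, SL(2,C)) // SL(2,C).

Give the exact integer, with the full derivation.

Gamma = F_25 has 25 generators and no relators.
A cocycle picks one sl_2 vector per generator freely, giving dim Z^1 = 3*25 = 75.
At an irreducible rho the centralizer of the image in sl_2 is 0, so the coboundary map sl_2 -> Z^1 is injective: dim B^1 = 3.
dim H^1 = 75 - 3 = 72, which is dim X.

72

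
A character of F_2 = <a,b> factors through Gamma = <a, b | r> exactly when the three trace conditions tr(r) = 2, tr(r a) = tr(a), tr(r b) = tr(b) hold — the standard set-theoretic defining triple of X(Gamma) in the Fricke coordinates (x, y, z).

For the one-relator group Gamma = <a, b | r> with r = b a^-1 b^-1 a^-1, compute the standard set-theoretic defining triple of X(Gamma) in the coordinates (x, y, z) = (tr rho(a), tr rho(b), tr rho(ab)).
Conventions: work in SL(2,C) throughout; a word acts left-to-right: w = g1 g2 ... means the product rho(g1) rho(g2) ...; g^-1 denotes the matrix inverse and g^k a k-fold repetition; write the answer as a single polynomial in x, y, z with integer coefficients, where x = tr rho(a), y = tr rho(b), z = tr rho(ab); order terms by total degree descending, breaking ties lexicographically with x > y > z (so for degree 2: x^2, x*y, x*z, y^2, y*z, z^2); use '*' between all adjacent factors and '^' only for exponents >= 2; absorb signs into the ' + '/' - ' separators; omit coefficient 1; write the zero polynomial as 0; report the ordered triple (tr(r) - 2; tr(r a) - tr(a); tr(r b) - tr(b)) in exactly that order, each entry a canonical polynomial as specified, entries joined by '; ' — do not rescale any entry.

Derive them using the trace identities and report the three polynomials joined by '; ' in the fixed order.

use: trace(b a^-1) = trace(b) * trace(a) - trace(b a) = x*y - z
trace(a^-1 b a^-1) = trace(b a^-1) * trace(a) - trace(b) = x^2*y - x*z - y
trace(b^2) = trace(b) * trace(b) - trace(1) = y^2 - 2
trace(b^2 a) = trace(b) * trace(a b) - trace(a) = y*z - x
trace(b a^-1 b) = trace(b^2) * trace(a) - trace(b^2 a) = x*y^2 - y*z - x
trace(b a b a) = trace(a b) * trace(a b) - trace(1)   [split at repeated a] = z^2 - 2
trace(b a^-1 b a) = trace(b a b) * trace(a) - trace(b a b a) = x*y*z - x^2 - z^2 + 2
trace(a^-1 b a^-1 b) = trace(b a^-1 b) * trace(a) - trace(b a^-1 b a) = x^2*y^2 - 2*x*y*z + z^2 - 2
use: trace(b a^-1 b^-1 a^-1) = trace(a^-1 b a^-1) * trace(b) - trace(a^-1 b a^-1 b) = x*y*z - y^2 - z^2 + 2
use: trace(b^2 a b) = trace(b) * trace(b a b) - trace(b a) = y^2*z - x*y - z
trace(a b a) = trace(a) * trace(b a) - trace(b) = x*z - y
apply: trace(b^2 a b a) = trace(b) * trace(a b a b) - trace(a b a) = y*z^2 - x*z - y
use: trace(a^-1 b^2 a b) = trace(b^2 a b) * trace(a) - trace(b^2 a b a) = x*y^2*z - x^2*y - y*z^2 + y
trace(b^-1 a^-1 b^2 a) = trace(a^-1 b^2 a) * trace(b) - trace(a^-1 b^2 a b) = -x*y^2*z + x^2*y + y^3 + y*z^2 - 3*y
trace(b a^-1 b^-1 a^-1 b) = trace(b^-1 a^-1 b^2) * trace(a) - trace(b^-1 a^-1 b^2 a) = x*y^2*z - y^3 - y*z^2 - x*z + 3*y
assemble the triple (trace(r) - 2; trace(r a) - x; trace(r b) - y)

x*y*z - y^2 - z^2; 0; x*y^2*z - y^3 - y*z^2 - x*z + 2*y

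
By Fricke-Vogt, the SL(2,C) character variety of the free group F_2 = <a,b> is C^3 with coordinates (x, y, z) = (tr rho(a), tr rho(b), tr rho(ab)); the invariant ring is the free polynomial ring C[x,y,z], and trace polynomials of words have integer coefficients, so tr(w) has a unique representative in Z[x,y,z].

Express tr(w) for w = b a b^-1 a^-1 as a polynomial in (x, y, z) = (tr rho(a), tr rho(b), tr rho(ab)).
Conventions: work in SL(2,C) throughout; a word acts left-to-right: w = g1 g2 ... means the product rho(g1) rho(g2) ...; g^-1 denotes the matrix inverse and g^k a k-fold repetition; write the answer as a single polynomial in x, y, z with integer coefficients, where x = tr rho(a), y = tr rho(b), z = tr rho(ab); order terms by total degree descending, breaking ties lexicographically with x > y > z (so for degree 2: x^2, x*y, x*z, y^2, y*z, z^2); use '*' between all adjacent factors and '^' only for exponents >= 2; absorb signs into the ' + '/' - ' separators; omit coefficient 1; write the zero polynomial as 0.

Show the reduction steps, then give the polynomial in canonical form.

and trace(b a b) = trace(b) * trace(a b) - trace(a) = y*z - x
trace(b a b a) = trace(b a) * trace(b a) - trace(1)   [split at repeated b] = z^2 - 2
trace(a^-1 b a b) = trace(b a b) * trace(a) - trace(b a b a) = x*y*z - x^2 - z^2 + 2
trace(b a b^-1 a^-1) = trace(a^-1 b a) * trace(b) - trace(a^-1 b a b) = -x*y*z + x^2 + y^2 + z^2 - 2

-x*y*z + x^2 + y^2 + z^2 - 2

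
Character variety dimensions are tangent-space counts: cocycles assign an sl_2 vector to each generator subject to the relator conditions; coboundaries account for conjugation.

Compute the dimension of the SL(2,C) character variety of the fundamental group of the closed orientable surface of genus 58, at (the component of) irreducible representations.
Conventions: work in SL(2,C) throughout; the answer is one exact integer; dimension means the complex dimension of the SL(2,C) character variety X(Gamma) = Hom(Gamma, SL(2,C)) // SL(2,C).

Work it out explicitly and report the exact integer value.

pi_1 of the closed genus-58 surface has 116 generators bound by the single product-of-commutators relator.
Unconstrained cocycle data is one sl_2 vector per generator (348 dimensions), cut by the relator condition d_2(z) = 0.
d_2 is surjective at irreducible rho (its cokernel H^2 is dual to H^0 = 0), so dim Z^1 = 348 - 3 = 345.
dim B^1 = 3 (coboundaries, injective at irreducible rho).
Hence dim X = 345 - 3 = 342.

342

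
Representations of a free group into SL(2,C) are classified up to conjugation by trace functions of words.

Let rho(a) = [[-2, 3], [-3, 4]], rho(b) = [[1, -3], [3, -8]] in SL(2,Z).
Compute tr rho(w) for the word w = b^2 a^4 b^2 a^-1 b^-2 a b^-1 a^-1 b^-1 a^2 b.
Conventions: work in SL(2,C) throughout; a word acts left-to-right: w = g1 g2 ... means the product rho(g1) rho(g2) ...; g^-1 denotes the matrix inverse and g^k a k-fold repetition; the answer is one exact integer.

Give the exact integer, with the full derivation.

rho(b) = [[1, -3], [3, -8]]
... * rho(b) = [[1, -3], [3, -8]]  ->  [[-8, 21], [-21, 55]]
... * rho(a) = [[-2, 3], [-3, 4]]  ->  [[-47, 60], [-123, 157]]
... * rho(a) = [[-2, 3], [-3, 4]]  ->  [[-86, 99], [-225, 259]]
... * rho(a) = [[-2, 3], [-3, 4]]  ->  [[-125, 138], [-327, 361]]
... * rho(a) = [[-2, 3], [-3, 4]]  ->  [[-164, 177], [-429, 463]]
... * rho(b) = [[1, -3], [3, -8]]  ->  [[367, -924], [960, -2417]]
... * rho(b) = [[1, -3], [3, -8]]  ->  [[-2405, 6291], [-6291, 16456]]
... * rho(a^-1) = [[4, -3], [3, -2]]  ->  [[9253, -5367], [24204, -14039]]
... * rho(b^-1) = [[-8, 3], [-3, 1]]  ->  [[-57923, 22392], [-151515, 58573]]
... * rho(b^-1) = [[-8, 3], [-3, 1]]  ->  [[396208, -151377], [1036401, -395972]]
... * rho(a) = [[-2, 3], [-3, 4]]  ->  [[-338285, 583116], [-884886, 1525315]]
... * rho(b^-1) = [[-8, 3], [-3, 1]]  ->  [[956932, -431739], [2503143, -1129343]]
... * rho(a^-1) = [[4, -3], [3, -2]]  ->  [[2532511, -2007318], [6624543, -5250743]]
... * rho(b^-1) = [[-8, 3], [-3, 1]]  ->  [[-14238134, 5590215], [-37244115, 14622886]]
... * rho(a) = [[-2, 3], [-3, 4]]  ->  [[11705623, -20353542], [30619572, -53240801]]
... * rho(a) = [[-2, 3], [-3, 4]]  ->  [[37649380, -46297299], [98483259, -121104488]]
... * rho(b) = [[1, -3], [3, -8]]  ->  [[-101242517, 257430252], [-264830205, 673386127]]
tr = -101242517 + 673386127 = 572143610

572143610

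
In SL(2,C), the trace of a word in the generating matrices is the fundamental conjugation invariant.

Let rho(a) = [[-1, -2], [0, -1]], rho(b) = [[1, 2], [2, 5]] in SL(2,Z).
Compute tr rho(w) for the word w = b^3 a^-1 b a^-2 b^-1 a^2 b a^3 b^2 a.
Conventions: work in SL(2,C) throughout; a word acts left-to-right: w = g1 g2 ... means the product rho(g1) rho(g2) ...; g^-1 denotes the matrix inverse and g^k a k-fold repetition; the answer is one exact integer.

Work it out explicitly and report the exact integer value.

-4557530

rho(b) = [[1, 2], [2, 5]]
... * rho(b) = [[1, 2], [2, 5]]  ->  [[5, 12], [12, 29]]
... * rho(b) = [[1, 2], [2, 5]]  ->  [[29, 70], [70, 169]]
... * rho(a^-1) = [[-1, 2], [0, -1]]  ->  [[-29, -12], [-70, -29]]
... * rho(b) = [[1, 2], [2, 5]]  ->  [[-53, -118], [-128, -285]]
... * rho(a^-1) = [[-1, 2], [0, -1]]  ->  [[53, 12], [128, 29]]
... * rho(a^-1) = [[-1, 2], [0, -1]]  ->  [[-53, 94], [-128, 227]]
... * rho(b^-1) = [[5, -2], [-2, 1]]  ->  [[-453, 200], [-1094, 483]]
... * rho(a) = [[-1, -2], [0, -1]]  ->  [[453, 706], [1094, 1705]]
... * rho(a) = [[-1, -2], [0, -1]]  ->  [[-453, -1612], [-1094, -3893]]
... * rho(b) = [[1, 2], [2, 5]]  ->  [[-3677, -8966], [-8880, -21653]]
... * rho(a) = [[-1, -2], [0, -1]]  ->  [[3677, 16320], [8880, 39413]]
... * rho(a) = [[-1, -2], [0, -1]]  ->  [[-3677, -23674], [-8880, -57173]]
... * rho(a) = [[-1, -2], [0, -1]]  ->  [[3677, 31028], [8880, 74933]]
... * rho(b) = [[1, 2], [2, 5]]  ->  [[65733, 162494], [158746, 392425]]
... * rho(b) = [[1, 2], [2, 5]]  ->  [[390721, 943936], [943596, 2279617]]
... * rho(a) = [[-1, -2], [0, -1]]  ->  [[-390721, -1725378], [-943596, -4166809]]
tr = -390721 + -4166809 = -4557530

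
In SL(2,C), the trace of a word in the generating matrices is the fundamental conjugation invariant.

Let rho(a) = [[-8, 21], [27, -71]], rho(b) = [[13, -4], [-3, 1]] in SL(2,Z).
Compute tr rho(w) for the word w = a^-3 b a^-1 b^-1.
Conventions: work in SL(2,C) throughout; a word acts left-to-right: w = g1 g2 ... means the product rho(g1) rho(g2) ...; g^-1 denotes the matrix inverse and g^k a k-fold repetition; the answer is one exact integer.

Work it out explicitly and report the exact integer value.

1639653599

rho(a^-1) = [[-71, -21], [-27, -8]]
... * rho(a^-1) = [[-71, -21], [-27, -8]]  ->  [[5608, 1659], [2133, 631]]
... * rho(a^-1) = [[-71, -21], [-27, -8]]  ->  [[-442961, -131040], [-168480, -49841]]
... * rho(b) = [[13, -4], [-3, 1]]  ->  [[-5365373, 1640804], [-2040717, 624079]]
... * rho(a^-1) = [[-71, -21], [-27, -8]]  ->  [[336639775, 99546401], [128040774, 37862425]]
... * rho(b^-1) = [[1, 4], [3, 13]]  ->  [[635278978, 2640662313], [241628049, 1004374621]]
tr = 635278978 + 1004374621 = 1639653599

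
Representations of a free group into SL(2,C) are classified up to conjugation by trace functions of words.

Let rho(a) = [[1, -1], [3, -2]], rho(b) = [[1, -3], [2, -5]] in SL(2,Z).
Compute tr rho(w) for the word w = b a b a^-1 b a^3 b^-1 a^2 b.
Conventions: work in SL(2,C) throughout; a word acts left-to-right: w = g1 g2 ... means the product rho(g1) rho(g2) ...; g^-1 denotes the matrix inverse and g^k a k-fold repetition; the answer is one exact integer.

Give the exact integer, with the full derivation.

4

rho(b) = [[1, -3], [2, -5]]
... * rho(a) = [[1, -1], [3, -2]]  ->  [[-8, 5], [-13, 8]]
... * rho(b) = [[1, -3], [2, -5]]  ->  [[2, -1], [3, -1]]
... * rho(a^-1) = [[-2, 1], [-3, 1]]  ->  [[-1, 1], [-3, 2]]
... * rho(b) = [[1, -3], [2, -5]]  ->  [[1, -2], [1, -1]]
... * rho(a) = [[1, -1], [3, -2]]  ->  [[-5, 3], [-2, 1]]
... * rho(a) = [[1, -1], [3, -2]]  ->  [[4, -1], [1, 0]]
... * rho(a) = [[1, -1], [3, -2]]  ->  [[1, -2], [1, -1]]
... * rho(b^-1) = [[-5, 3], [-2, 1]]  ->  [[-1, 1], [-3, 2]]
... * rho(a) = [[1, -1], [3, -2]]  ->  [[2, -1], [3, -1]]
... * rho(a) = [[1, -1], [3, -2]]  ->  [[-1, 0], [0, -1]]
... * rho(b) = [[1, -3], [2, -5]]  ->  [[-1, 3], [-2, 5]]
tr = -1 + 5 = 4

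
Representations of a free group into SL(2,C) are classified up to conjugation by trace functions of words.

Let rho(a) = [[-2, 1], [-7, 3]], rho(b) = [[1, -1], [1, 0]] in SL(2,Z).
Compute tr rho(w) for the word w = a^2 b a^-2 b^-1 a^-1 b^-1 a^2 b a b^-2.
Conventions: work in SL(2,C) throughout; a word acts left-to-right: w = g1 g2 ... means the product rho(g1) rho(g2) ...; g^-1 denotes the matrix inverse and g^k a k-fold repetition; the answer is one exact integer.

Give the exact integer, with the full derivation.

-5045

rho(a) = [[-2, 1], [-7, 3]]
... * rho(a) = [[-2, 1], [-7, 3]]  ->  [[-3, 1], [-7, 2]]
... * rho(b) = [[1, -1], [1, 0]]  ->  [[-2, 3], [-5, 7]]
... * rho(a^-1) = [[3, -1], [7, -2]]  ->  [[15, -4], [34, -9]]
... * rho(a^-1) = [[3, -1], [7, -2]]  ->  [[17, -7], [39, -16]]
... * rho(b^-1) = [[0, 1], [-1, 1]]  ->  [[7, 10], [16, 23]]
... * rho(a^-1) = [[3, -1], [7, -2]]  ->  [[91, -27], [209, -62]]
... * rho(b^-1) = [[0, 1], [-1, 1]]  ->  [[27, 64], [62, 147]]
... * rho(a) = [[-2, 1], [-7, 3]]  ->  [[-502, 219], [-1153, 503]]
... * rho(a) = [[-2, 1], [-7, 3]]  ->  [[-529, 155], [-1215, 356]]
... * rho(b) = [[1, -1], [1, 0]]  ->  [[-374, 529], [-859, 1215]]
... * rho(a) = [[-2, 1], [-7, 3]]  ->  [[-2955, 1213], [-6787, 2786]]
... * rho(b^-1) = [[0, 1], [-1, 1]]  ->  [[-1213, -1742], [-2786, -4001]]
... * rho(b^-1) = [[0, 1], [-1, 1]]  ->  [[1742, -2955], [4001, -6787]]
tr = 1742 + -6787 = -5045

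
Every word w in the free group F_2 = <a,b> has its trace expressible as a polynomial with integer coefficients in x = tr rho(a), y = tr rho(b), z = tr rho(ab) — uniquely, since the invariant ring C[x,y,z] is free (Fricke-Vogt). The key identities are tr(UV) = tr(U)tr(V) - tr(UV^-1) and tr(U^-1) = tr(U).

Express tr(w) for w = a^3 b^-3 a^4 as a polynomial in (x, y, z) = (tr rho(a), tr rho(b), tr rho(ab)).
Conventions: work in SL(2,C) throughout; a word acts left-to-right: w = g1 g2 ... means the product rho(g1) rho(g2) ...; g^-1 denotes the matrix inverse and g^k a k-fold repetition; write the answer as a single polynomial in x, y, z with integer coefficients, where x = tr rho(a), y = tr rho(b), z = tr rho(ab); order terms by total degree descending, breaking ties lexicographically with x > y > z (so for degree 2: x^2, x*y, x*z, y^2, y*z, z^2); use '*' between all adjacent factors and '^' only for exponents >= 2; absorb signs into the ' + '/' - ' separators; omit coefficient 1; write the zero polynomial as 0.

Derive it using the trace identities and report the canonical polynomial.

trace(a^2) = trace(a)*trace(a) - trace(1)  (reduce the a square) = x^2 - 2
trace(a^3) = trace(a)*trace(a^2) - trace(a)  (reduce the a square) = x^3 - 3*x
trace(a^4) = trace(a)*trace(a^3) - trace(a^2)  (reduce the a square) = x^4 - 4*x^2 + 2
trace(a^5) = trace(a)*trace(a^4) - trace(a^3)  (reduce the a square) = x^5 - 5*x^3 + 5*x
trace(a^6) = trace(a)*trace(a^5) - trace(a^4)  (reduce the a square) = x^6 - 6*x^4 + 9*x^2 - 2
trace(a^7) = trace(a)*trace(a^6) - trace(a^5)  (reduce the a square) = x^7 - 7*x^5 + 14*x^3 - 7*x
trace(a b a) = trace(a)*trace(b a) - trace(b)  (reduce the a square) = x*z - y
trace(b a^3) = trace(a)*trace(a b a) - trace(a b)  (reduce the a square) = x^2*z - x*y - z
trace(a^2 b a^2) = trace(a)*trace(b a^3) - trace(b a^2)  (reduce the a square) = x^3*z - x^2*y - 2*x*z + y
trace(a^3 b a^2) = trace(a)*trace(a^2 b a^2) - trace(a^2 b a)  (reduce the a square) = x^4*z - x^3*y - 3*x^2*z + 2*x*y + z
trace(a^2 b a^4) = trace(a)*trace(a^3 b a^2) - trace(a^3 b a)  (reduce the a square) = x^5*z - x^4*y - 4*x^3*z + 3*x^2*y + 3*x*z - y
trace(a^7 b) = trace(a)*trace(a^2 b a^4) - trace(a^2 b a^3)  (reduce the a square) = x^6*z - x^5*y - 5*x^4*z + 4*x^3*y + 6*x^2*z - 3*x*y - z
trace(a^7 b^-1) = trace(a^7)*trace(b) - trace(a^7 b)  (eliminate b^-1) = x^7*y - x^6*z - 6*x^5*y + 5*x^4*z + 10*x^3*y - 6*x^2*z - 4*x*y + z
trace(b^-2 a^7) = trace(a^7 b^-1)*trace(b) - trace(a^7)  (eliminate b^-1) = x^7*y^2 - x^6*y*z - x^7 - 6*x^5*y^2 + 5*x^4*y*z + 7*x^5 + 10*x^3*y^2 - 6*x^2*y*z - 14*x^3 - 4*x*y^2 + y*z + 7*x
trace(a^3 b^-3 a^4) = trace(b^-2 a^7)*trace(b) - trace(b^-2 a^7 b)  (eliminate b^-1) = x^7*y^3 - x^6*y^2*z - 2*x^7*y - 6*x^5*y^3 + x^6*z + 5*x^4*y^2*z + 13*x^5*y + 10*x^3*y^3 - 5*x^4*z - 6*x^2*y^2*z - 24*x^3*y - 4*x*y^3 + 6*x^2*z + y^2*z + 11*x*y - z

x^7*y^3 - x^6*y^2*z - 2*x^7*y - 6*x^5*y^3 + x^6*z + 5*x^4*y^2*z + 13*x^5*y + 10*x^3*y^3 - 5*x^4*z - 6*x^2*y^2*z - 24*x^3*y - 4*x*y^3 + 6*x^2*z + y^2*z + 11*x*y - z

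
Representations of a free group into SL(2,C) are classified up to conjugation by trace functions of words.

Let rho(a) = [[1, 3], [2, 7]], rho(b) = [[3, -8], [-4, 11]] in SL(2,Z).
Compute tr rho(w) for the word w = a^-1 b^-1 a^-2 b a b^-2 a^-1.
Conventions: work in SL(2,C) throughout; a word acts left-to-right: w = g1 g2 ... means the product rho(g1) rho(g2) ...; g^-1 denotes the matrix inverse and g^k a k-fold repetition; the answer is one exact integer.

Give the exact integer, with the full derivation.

rho(a^-1) = [[7, -3], [-2, 1]]
... * rho(b^-1) = [[11, 8], [4, 3]]  ->  [[65, 47], [-18, -13]]
... * rho(a^-1) = [[7, -3], [-2, 1]]  ->  [[361, -148], [-100, 41]]
... * rho(a^-1) = [[7, -3], [-2, 1]]  ->  [[2823, -1231], [-782, 341]]
... * rho(b) = [[3, -8], [-4, 11]]  ->  [[13393, -36125], [-3710, 10007]]
... * rho(a) = [[1, 3], [2, 7]]  ->  [[-58857, -212696], [16304, 58919]]
... * rho(b^-1) = [[11, 8], [4, 3]]  ->  [[-1498211, -1108944], [415020, 307189]]
... * rho(b^-1) = [[11, 8], [4, 3]]  ->  [[-20916097, -15312520], [5793976, 4241727]]
... * rho(a^-1) = [[7, -3], [-2, 1]]  ->  [[-115787639, 47435771], [32074378, -13140201]]
tr = -115787639 + -13140201 = -128927840

-128927840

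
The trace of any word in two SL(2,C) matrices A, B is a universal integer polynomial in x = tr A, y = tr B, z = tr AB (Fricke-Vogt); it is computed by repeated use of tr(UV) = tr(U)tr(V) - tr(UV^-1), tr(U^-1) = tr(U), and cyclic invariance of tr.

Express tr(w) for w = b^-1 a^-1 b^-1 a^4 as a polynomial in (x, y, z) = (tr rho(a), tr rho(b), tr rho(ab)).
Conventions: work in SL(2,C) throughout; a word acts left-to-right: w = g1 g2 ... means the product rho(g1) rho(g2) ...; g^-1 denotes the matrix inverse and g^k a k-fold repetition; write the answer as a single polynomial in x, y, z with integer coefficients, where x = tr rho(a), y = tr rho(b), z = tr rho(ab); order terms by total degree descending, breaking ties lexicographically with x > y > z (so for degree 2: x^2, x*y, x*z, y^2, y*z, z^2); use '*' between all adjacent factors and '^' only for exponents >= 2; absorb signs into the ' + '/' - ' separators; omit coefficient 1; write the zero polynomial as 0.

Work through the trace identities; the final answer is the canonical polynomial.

x^4*y*z - x^5 - x^3*z^2 - 3*x^2*y*z + 5*x^3 + 2*x*z^2 + y*z - 5*x

so tr(a^2) = tr(a) tr(a) - tr(1) = x^2 - 2
tr(a^3) = tr(a) tr(a^2) - tr(a) = x^3 - 3*x
so tr(a^4) = tr(a) tr(a^3) - tr(a^2) = x^4 - 4*x^2 + 2
tr(a b a) = tr(a) tr(b a) - tr(b) = x*z - y
so tr(a b a^2) = tr(a) tr(a b a) - tr(a b) = x^2*z - x*y - z
tr(a^4 b) = tr(a) tr(a b a^2) - tr(a b a) = x^3*z - x^2*y - 2*x*z + y
reduce: tr(a^4 b^-1) = tr(a^4) tr(b) - tr(a^4 b) = x^4*y - x^3*z - 3*x^2*y + 2*x*z + y
so tr(b^-1 a^4 b^-1) = tr(a^4 b^-1) tr(b) - tr(a^4) = x^4*y^2 - x^3*y*z - x^4 - 3*x^2*y^2 + 2*x*y*z + 4*x^2 + y^2 - 2
tr(a^5) = tr(a) tr(a^4) - tr(a^3) = x^5 - 5*x^3 + 5*x
so tr(a^5 b) = tr(a) tr(a^2 b a^2) - tr(a^2 b a) = x^4*z - x^3*y - 3*x^2*z + 2*x*y + z
tr(a^4 b^-1 a) = tr(a^5) tr(b) - tr(a^5 b) = x^5*y - x^4*z - 4*x^3*y + 3*x^2*z + 3*x*y - z
tr(b a b a) = tr(b a) tr(b a) - tr(1)   [split at repeated b] = z^2 - 2
reduce: tr(b a b) = tr(b) tr(a b) - tr(a) = y*z - x
so tr(b a b a^2) = tr(a) tr(b a b a) - tr(b a b) = x*z^2 - y*z - x
so tr(a^2 b a b a) = tr(a) tr(b a b a^2) - tr(b a b a) = x^2*z^2 - x*y*z - x^2 - z^2 + 2
tr(a b a^4 b) = tr(a) tr(a^2 b a b a) - tr(a^2 b a b) = x^3*z^2 - x^2*y*z - x^3 - 2*x*z^2 + y*z + 3*x
reduce: tr(a^4 b^-1 a b) = tr(a b a^4) tr(b) - tr(a b a^4 b) = x^4*y*z - x^3*y^2 - x^3*z^2 - 2*x^2*y*z + x^3 + 2*x*y^2 + 2*x*z^2 - 3*x
tr(b^-1 a^4 b^-1 a) = tr(a^4 b^-1 a) tr(b) - tr(a^4 b^-1 a b) = x^5*y^2 - 2*x^4*y*z - 3*x^3*y^2 + x^3*z^2 + 5*x^2*y*z - x^3 + x*y^2 - 2*x*z^2 - y*z + 3*x
tr(b^-1 a^-1 b^-1 a^4) = tr(b^-1 a^4 b^-1) tr(a) - tr(b^-1 a^4 b^-1 a) = x^4*y*z - x^5 - x^3*z^2 - 3*x^2*y*z + 5*x^3 + 2*x*z^2 + y*z - 5*x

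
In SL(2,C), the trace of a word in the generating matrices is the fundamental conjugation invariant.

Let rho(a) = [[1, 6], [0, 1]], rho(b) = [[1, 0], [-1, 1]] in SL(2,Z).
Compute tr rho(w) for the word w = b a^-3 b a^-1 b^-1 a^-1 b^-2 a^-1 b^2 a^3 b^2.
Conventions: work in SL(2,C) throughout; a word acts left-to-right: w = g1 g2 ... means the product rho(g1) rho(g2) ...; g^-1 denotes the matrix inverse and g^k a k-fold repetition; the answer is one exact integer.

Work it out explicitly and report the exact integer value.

-611512

rho(b) = [[1, 0], [-1, 1]]
... * rho(a^-1) = [[1, -6], [0, 1]]  ->  [[1, -6], [-1, 7]]
... * rho(a^-1) = [[1, -6], [0, 1]]  ->  [[1, -12], [-1, 13]]
... * rho(a^-1) = [[1, -6], [0, 1]]  ->  [[1, -18], [-1, 19]]
... * rho(b) = [[1, 0], [-1, 1]]  ->  [[19, -18], [-20, 19]]
... * rho(a^-1) = [[1, -6], [0, 1]]  ->  [[19, -132], [-20, 139]]
... * rho(b^-1) = [[1, 0], [1, 1]]  ->  [[-113, -132], [119, 139]]
... * rho(a^-1) = [[1, -6], [0, 1]]  ->  [[-113, 546], [119, -575]]
... * rho(b^-1) = [[1, 0], [1, 1]]  ->  [[433, 546], [-456, -575]]
... * rho(b^-1) = [[1, 0], [1, 1]]  ->  [[979, 546], [-1031, -575]]
... * rho(a^-1) = [[1, -6], [0, 1]]  ->  [[979, -5328], [-1031, 5611]]
... * rho(b) = [[1, 0], [-1, 1]]  ->  [[6307, -5328], [-6642, 5611]]
... * rho(b) = [[1, 0], [-1, 1]]  ->  [[11635, -5328], [-12253, 5611]]
... * rho(a) = [[1, 6], [0, 1]]  ->  [[11635, 64482], [-12253, -67907]]
... * rho(a) = [[1, 6], [0, 1]]  ->  [[11635, 134292], [-12253, -141425]]
... * rho(a) = [[1, 6], [0, 1]]  ->  [[11635, 204102], [-12253, -214943]]
... * rho(b) = [[1, 0], [-1, 1]]  ->  [[-192467, 204102], [202690, -214943]]
... * rho(b) = [[1, 0], [-1, 1]]  ->  [[-396569, 204102], [417633, -214943]]
tr = -396569 + -214943 = -611512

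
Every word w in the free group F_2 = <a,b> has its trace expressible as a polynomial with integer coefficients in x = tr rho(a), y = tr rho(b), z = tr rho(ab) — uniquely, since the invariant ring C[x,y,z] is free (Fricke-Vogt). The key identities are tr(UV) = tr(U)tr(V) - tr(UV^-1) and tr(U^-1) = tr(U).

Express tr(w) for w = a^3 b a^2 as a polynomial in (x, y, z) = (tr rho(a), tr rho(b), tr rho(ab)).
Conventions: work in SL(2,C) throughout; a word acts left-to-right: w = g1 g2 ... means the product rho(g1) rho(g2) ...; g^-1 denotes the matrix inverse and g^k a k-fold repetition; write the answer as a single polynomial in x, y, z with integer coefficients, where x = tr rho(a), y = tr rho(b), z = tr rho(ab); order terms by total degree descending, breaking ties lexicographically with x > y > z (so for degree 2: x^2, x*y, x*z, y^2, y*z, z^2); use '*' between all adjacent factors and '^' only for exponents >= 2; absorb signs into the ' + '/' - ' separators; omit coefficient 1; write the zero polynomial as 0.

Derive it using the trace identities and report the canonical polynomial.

tr(b a^2) = tr(a) tr(b a) - tr(b)   [square of a] = x*z - y
tr(a b a^2) = tr(a) tr(b a^2) - tr(b a)   [square of a] = x^2*z - x*y - z
tr(a^3 b a) = tr(a) tr(a b a^2) - tr(a b a)   [square of a] = x^3*z - x^2*y - 2*x*z + y
tr(a^3 b a^2) = tr(a) tr(a^3 b a) - tr(a^3 b)   [square of a] = x^4*z - x^3*y - 3*x^2*z + 2*x*y + z

x^4*z - x^3*y - 3*x^2*z + 2*x*y + z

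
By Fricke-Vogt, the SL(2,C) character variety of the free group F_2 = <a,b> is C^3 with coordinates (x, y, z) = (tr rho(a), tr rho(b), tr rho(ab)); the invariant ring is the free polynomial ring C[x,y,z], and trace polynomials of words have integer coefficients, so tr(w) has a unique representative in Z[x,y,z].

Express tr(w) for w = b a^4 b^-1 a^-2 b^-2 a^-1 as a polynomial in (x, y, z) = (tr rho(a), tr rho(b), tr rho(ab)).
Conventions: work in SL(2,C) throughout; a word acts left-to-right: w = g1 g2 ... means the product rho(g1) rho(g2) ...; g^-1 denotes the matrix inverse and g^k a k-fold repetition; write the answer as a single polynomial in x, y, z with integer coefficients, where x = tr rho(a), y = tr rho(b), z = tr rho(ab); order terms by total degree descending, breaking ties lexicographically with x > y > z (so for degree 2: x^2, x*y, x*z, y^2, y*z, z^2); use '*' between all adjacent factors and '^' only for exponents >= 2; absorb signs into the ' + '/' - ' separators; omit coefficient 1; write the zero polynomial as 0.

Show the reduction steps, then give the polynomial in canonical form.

-x^5*y^2*z^2 + 2*x^6*y*z + 2*x^4*y^3*z + x^4*y*z^3 - x^7 - 2*x^5*y^2 - x^5*z^2 - x^3*y^4 + x^3*y^2*z^2 - 9*x^4*y*z - 4*x^2*y^3*z - 2*x^2*y*z^3 + 7*x^5 + 9*x^3*y^2 + 3*x^3*z^2 + 2*x*y^4 + 2*x*y^2*z^2 + 10*x^2*y*z - 14*x^3 - 9*x*y^2 - 2*x*z^2 - y*z + 7*x

tr(b a^2) = tr(a) tr(b a) - tr(b) = x*z - y
tr(b a^3) = tr(a) tr(b a^2) - tr(b a) = x^2*z - x*y - z
reduce: tr(b^2 a) = tr(b) tr(a b) - tr(a) = y*z - x
tr(b^2) = tr(b) tr(b) - tr(1) = y^2 - 2
tr(a b^2 a) = tr(a) tr(b^2 a) - tr(b^2) = x*y*z - x^2 - y^2 + 2
reduce: tr(a^2 b^2 a) = tr(a) tr(a b^2 a) - tr(a b^2) = x^2*y*z - x^3 - x*y^2 - y*z + 3*x
tr(b a^4 b) = tr(a) tr(a^2 b^2 a) - tr(a^2 b^2) = x^3*y*z - x^4 - x^2*y^2 - 2*x*y*z + 4*x^2 + y^2 - 2
reduce: tr(b a b a) = tr(b a) tr(b a) - tr(1)   [split at repeated b] = z^2 - 2
so tr(a b a b a) = tr(a) tr(b a b a) - tr(b a b) = x*z^2 - y*z - x
tr(b a b a^3) = tr(a) tr(a b a b a) - tr(a b a b) = x^2*z^2 - x*y*z - x^2 - z^2 + 2
tr(b a^4 b a) = tr(a) tr(b a b a^3) - tr(b a b a^2) = x^3*z^2 - x^2*y*z - x^3 - 2*x*z^2 + y*z + 3*x
tr(a^-1 b a^4 b) = tr(b a^4 b) tr(a) - tr(b a^4 b a) = x^4*y*z - x^5 - x^3*y^2 - x^3*z^2 - x^2*y*z + 5*x^3 + x*y^2 + 2*x*z^2 - y*z - 5*x
so tr(a^-1 b a^4 b^-1) = tr(a^-1 b a^4) tr(b) - tr(a^-1 b a^4 b) = -x^4*y*z + x^5 + x^3*y^2 + x^3*z^2 + 2*x^2*y*z - 5*x^3 - 2*x*y^2 - 2*x*z^2 + 5*x
so tr(a^-1 b a^4 b^-2) = tr(a^-1 b a^4 b^-1) tr(b) - tr(a^-1 b a^4) = -x^4*y^2*z + x^5*y + x^3*y^3 + x^3*y*z^2 + 2*x^2*y^2*z - 5*x^3*y - 2*x*y^3 - 2*x*y*z^2 - x^2*z + 6*x*y + z
tr(b^-2 a^-1 b a^4 b^-1) = tr(a^-1 b a^4 b^-2) tr(b) - tr(a^-1 b a^4 b^-1) = -x^4*y^3*z + x^5*y^2 + x^3*y^4 + x^3*y^2*z^2 + x^4*y*z + 2*x^2*y^3*z - x^5 - 6*x^3*y^2 - x^3*z^2 - 2*x*y^4 - 2*x*y^2*z^2 - 3*x^2*y*z + 5*x^3 + 8*x*y^2 + 2*x*z^2 + y*z - 5*x
tr(b a^4) = tr(a) tr(b a^3) - tr(b a^2) = x^3*z - x^2*y - 2*x*z + y
so tr(a^5 b) = tr(a) tr(a^2 b a^2) - tr(a^2 b a) = x^4*z - x^3*y - 3*x^2*z + 2*x*y + z
tr(a^2) = tr(a) tr(a) - tr(1) = x^2 - 2
so tr(a^3) = tr(a) tr(a^2) - tr(a) = x^3 - 3*x
reduce: tr(a^4) = tr(a) tr(a^3) - tr(a^2) = x^4 - 4*x^2 + 2
reduce: tr(a^5) = tr(a) tr(a^4) - tr(a^3) = x^5 - 5*x^3 + 5*x
tr(b a^5 b) = tr(b) tr(a^5 b) - tr(a^5) = x^4*y*z - x^5 - x^3*y^2 - 3*x^2*y*z + 5*x^3 + 2*x*y^2 + y*z - 5*x
reduce: tr(b a^5 b a) = tr(a) tr(a b a b a^3) - tr(a b a b a^2) = x^4*z^2 - x^3*y*z - x^4 - 3*x^2*z^2 + 2*x*y*z + 4*x^2 + z^2 - 2
reduce: tr(a^-1 b a^5 b) = tr(b a^5 b) tr(a) - tr(b a^5 b a) = x^5*y*z - x^6 - x^4*y^2 - x^4*z^2 - 2*x^3*y*z + 6*x^4 + 2*x^2*y^2 + 3*x^2*z^2 - x*y*z - 9*x^2 - z^2 + 2
tr(a b^-1 a^-1 b a^4) = tr(a^-1 b a^5) tr(b) - tr(a^-1 b a^5 b) = -x^5*y*z + x^6 + x^4*y^2 + x^4*z^2 + 3*x^3*y*z - 6*x^4 - 3*x^2*y^2 - 3*x^2*z^2 - x*y*z + 9*x^2 + y^2 + z^2 - 2
tr(a b a^4 b a) = tr(a) tr(b a^4 b a) - tr(b a^4 b) = x^4*z^2 - 2*x^3*y*z + x^2*y^2 - 2*x^2*z^2 + 3*x*y*z - x^2 - y^2 + 2
so tr(b a b a b a) = tr(b a b a) tr(b a) - tr(a b)   [split at repeated b] = z^3 - 3*z
reduce: tr(b a b a b) = tr(b) tr(a b a b) - tr(a b a) = y*z^2 - x*z - y
reduce: tr(a b a b a b a) = tr(a) tr(b a b a b a) - tr(b a b a b) = x*z^3 - y*z^2 - 2*x*z + y
tr(b a b a b a^3) = tr(a) tr(a b a b a b a) - tr(a b a b a b) = x^2*z^3 - x*y*z^2 - 2*x^2*z - z^3 + x*y + 3*z
tr(a b a^4 b a b) = tr(a) tr(b a b a b a^3) - tr(b a b a b a^2) = x^3*z^3 - x^2*y*z^2 - 2*x^3*z - 2*x*z^3 + x^2*y + y*z^2 + 5*x*z - y
tr(b a^4 b a b^-1 a) = tr(a b a^4 b a) tr(b) - tr(a b a^4 b a b) = x^4*y*z^2 - 2*x^3*y^2*z - x^3*z^3 + x^2*y^3 - x^2*y*z^2 + 2*x^3*z + 3*x*y^2*z + 2*x*z^3 - 2*x^2*y - y^3 - y*z^2 - 5*x*z + 3*y
reduce: tr(a b^-1 a^-1 b a^4 b) = tr(b a^4 b a b^-1) tr(a) - tr(b a^4 b a b^-1 a) = -x^4*y*z^2 + x^5*z + 2*x^3*y^2*z + x^3*z^3 - x^4*y - x^2*y^3 + x^2*y*z^2 - 5*x^3*z - 3*x*y^2*z - 2*x*z^3 + 4*x^2*y + y^3 + y*z^2 + 6*x*z - 3*y
tr(b^-1 a^-1 b a^4 b^-1 a) = tr(a b^-1 a^-1 b a^4) tr(b) - tr(a b^-1 a^-1 b a^4 b) = -x^5*y^2*z + x^6*y + x^4*y^3 + 2*x^4*y*z^2 - x^5*z + x^3*y^2*z - x^3*z^3 - 5*x^4*y - 2*x^2*y^3 - 4*x^2*y*z^2 + 5*x^3*z + 2*x*y^2*z + 2*x*z^3 + 5*x^2*y - 6*x*z + y
tr(b^-2 a^-1 b a^4 b^-1 a) = tr(b^-1 a^-1 b a^4 b^-1 a) tr(b) - tr(b^-1 a^-1 b a^4 b^-1 a b) = -x^5*y^3*z + x^6*y^2 + x^4*y^4 + 2*x^4*y^2*z^2 - x^5*y*z + x^3*y^3*z - x^3*y*z^3 - 5*x^4*y^2 - 2*x^2*y^4 - 4*x^2*y^2*z^2 + 5*x^3*y*z + 2*x*y^3*z + 2*x*y*z^3 - x^4 + 5*x^2*y^2 - 6*x*y*z + 4*x^2 + y^2 - 2
so tr(a^-1 b^-2 a^-1 b a^4 b^-1) = tr(b^-2 a^-1 b a^4 b^-1) tr(a) - tr(b^-2 a^-1 b a^4 b^-1 a) = -x^4*y^2*z^2 + 2*x^5*y*z + x^3*y^3*z + x^3*y*z^3 - x^6 - x^4*y^2 - x^4*z^2 + 2*x^2*y^2*z^2 - 8*x^3*y*z - 2*x*y^3*z - 2*x*y*z^3 + 6*x^4 + 3*x^2*y^2 + 2*x^2*z^2 + 7*x*y*z - 9*x^2 - y^2 + 2
tr(b a^4 b^-1 a^-2 b^-2 a^-1) = tr(a^-1 b^-2 a^-1 b a^4 b^-1) tr(a) - tr(a^-1 b^-2 a^-1 b a^4 b^-1 a) = -x^5*y^2*z^2 + 2*x^6*y*z + 2*x^4*y^3*z + x^4*y*z^3 - x^7 - 2*x^5*y^2 - x^5*z^2 - x^3*y^4 + x^3*y^2*z^2 - 9*x^4*y*z - 4*x^2*y^3*z - 2*x^2*y*z^3 + 7*x^5 + 9*x^3*y^2 + 3*x^3*z^2 + 2*x*y^4 + 2*x*y^2*z^2 + 10*x^2*y*z - 14*x^3 - 9*x*y^2 - 2*x*z^2 - y*z + 7*x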